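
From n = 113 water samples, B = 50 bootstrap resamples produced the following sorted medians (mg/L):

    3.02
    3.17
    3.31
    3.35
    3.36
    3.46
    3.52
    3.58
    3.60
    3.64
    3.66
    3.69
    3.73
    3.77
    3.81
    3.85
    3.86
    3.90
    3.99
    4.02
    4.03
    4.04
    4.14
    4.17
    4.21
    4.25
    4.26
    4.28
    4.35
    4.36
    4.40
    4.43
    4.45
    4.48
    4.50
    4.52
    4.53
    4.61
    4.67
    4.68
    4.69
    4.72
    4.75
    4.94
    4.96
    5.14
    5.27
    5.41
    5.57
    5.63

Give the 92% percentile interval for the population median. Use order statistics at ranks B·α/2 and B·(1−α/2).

α = 0.08; lower rank = 50 × 0.040 = 2; upper rank = 50 × 0.960 = 48.
The 2nd smallest replicate is 3.17; the 48th is 5.41.

(3.17, 5.41)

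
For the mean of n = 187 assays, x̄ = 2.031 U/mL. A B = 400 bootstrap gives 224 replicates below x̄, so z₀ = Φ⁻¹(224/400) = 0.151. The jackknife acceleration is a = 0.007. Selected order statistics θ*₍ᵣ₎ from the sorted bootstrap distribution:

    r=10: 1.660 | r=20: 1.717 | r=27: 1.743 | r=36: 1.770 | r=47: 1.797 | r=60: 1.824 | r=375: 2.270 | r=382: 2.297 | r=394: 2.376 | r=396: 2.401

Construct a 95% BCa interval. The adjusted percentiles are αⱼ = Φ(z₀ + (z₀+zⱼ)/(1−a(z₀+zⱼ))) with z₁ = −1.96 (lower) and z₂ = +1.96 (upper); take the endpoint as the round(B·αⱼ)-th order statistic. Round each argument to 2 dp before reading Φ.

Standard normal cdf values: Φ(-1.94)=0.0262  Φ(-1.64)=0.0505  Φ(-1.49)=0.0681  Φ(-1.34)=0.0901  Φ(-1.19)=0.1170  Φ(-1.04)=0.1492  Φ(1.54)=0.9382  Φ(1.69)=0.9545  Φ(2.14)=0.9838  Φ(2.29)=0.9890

Lower: z₀ + z₁ = 0.151 + (-1.960) = -1.809; 1 − a(z₀+z₁) = 1 − (0.007)(-1.809) = 1.0127; argument = 0.151 + (-1.809)/1.0127 = -1.6354 → -1.64.
α₁ = Φ(-1.64) = 0.0505; rank = round(400 × 0.0505) = 20; θ*₍20₎ = 1.717.
Upper: z₀ + z₂ = 2.111; 1 − a(z₀+z₂) = 0.9852; argument = 2.2937 → 2.29; α₂ = 0.9890; rank = 396; θ*₍396₎ = 2.401.

(1.717, 2.401)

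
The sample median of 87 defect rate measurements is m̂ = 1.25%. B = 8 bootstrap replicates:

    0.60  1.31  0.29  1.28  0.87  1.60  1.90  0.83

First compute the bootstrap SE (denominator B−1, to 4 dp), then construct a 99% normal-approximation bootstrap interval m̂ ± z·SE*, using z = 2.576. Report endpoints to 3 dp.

(-0.126, 2.626)

Mean of replicates = 1.0850; sum of squared deviations = 1.9966; SE* = √(1.9966/7) = 0.5341
Margin = 2.576 × 0.5341 = 1.3758
Interval: 1.25 ± 1.3758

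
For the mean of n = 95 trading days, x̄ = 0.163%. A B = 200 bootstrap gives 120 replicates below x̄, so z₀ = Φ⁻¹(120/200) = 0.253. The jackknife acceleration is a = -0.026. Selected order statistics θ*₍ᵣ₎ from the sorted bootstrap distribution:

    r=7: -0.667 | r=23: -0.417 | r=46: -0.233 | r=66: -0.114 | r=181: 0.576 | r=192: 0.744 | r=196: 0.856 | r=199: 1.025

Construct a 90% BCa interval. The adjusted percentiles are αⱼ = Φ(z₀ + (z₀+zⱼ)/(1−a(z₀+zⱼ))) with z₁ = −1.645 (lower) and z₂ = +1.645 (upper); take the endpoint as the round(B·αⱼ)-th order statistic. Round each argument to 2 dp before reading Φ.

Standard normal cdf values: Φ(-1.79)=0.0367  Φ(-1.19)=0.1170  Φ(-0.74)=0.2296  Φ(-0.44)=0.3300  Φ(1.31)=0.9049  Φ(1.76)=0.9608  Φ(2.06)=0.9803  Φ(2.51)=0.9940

Lower: z₀ + z₁ = 0.253 + (-1.645) = -1.392; 1 − a(z₀+z₁) = 1 − (-0.026)(-1.392) = 0.9638; argument = 0.253 + (-1.392)/0.9638 = -1.1913 → -1.19.
α₁ = Φ(-1.19) = 0.1170; rank = round(200 × 0.1170) = 23; θ*₍23₎ = -0.417.
Upper: z₀ + z₂ = 1.898; 1 − a(z₀+z₂) = 1.0493; argument = 2.0617 → 2.06; α₂ = 0.9803; rank = 196; θ*₍196₎ = 0.856.

(-0.417, 0.856)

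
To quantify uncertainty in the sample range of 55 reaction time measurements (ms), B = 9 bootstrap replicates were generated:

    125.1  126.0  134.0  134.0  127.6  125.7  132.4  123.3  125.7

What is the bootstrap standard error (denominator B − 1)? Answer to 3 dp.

Bootstrap SE is the standard deviation of the 9 replicate ranges.
Mean of replicates: (125.1 + 126.0 + 134.0 + 134.0 + 127.6 + 125.7 + 132.4 + 123.3 + 125.7) / 9 = 1153.8000 / 9 = 128.2000
Sum of squared deviations: (−3.1000)² + (−2.2000)² + (+5.8000)² + (+5.8000)² + (−0.6000)² + (−2.5000)² + (+4.2000)² + (−4.9000)² + (−2.5000)² = 136.2400
Variance = 136.2400 / 8 = 17.0300
SE* = √17.0300

SE* = 4.127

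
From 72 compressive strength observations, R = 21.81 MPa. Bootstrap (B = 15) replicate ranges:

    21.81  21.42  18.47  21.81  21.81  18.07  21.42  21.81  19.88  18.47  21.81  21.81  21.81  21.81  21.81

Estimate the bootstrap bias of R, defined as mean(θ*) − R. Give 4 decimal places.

mean(θ*) = (21.81 + 21.42 + 18.47 + 21.81 + 21.81 + 18.07 + 21.42 + 21.81 + 19.88 + 18.47 + 21.81 + 21.81 + 21.81 + 21.81 + 21.81) / 15 = 20.93467
bias = 20.93467 − 21.81

bias = −0.8753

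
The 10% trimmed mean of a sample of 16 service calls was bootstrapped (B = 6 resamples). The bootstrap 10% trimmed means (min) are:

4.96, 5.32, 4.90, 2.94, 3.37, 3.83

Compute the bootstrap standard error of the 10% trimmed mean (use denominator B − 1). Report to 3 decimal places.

Bootstrap SE is the standard deviation of the 6 replicate 10% trimmed means.
Mean of replicates: (4.96 + 5.32 + 4.90 + 2.94 + 3.37 + 3.83) / 6 = 25.3200 / 6 = 4.2200
Sum of squared deviations: (+0.7400)² + (+1.1000)² + (+0.6800)² + (−1.2800)² + (−0.8500)² + (−0.3900)² = 4.7330
Variance = 4.7330 / 5 = 0.9466
SE* = √0.9466

SE* = 0.973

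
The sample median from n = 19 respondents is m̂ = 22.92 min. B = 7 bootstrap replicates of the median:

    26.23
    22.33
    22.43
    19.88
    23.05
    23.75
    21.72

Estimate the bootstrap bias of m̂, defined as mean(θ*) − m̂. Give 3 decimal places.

bias = −0.150

mean(θ*) = (26.23 + 22.33 + 22.43 + 19.88 + 23.05 + 23.75 + 21.72) / 7 = 22.7700
bias = 22.7700 − 22.92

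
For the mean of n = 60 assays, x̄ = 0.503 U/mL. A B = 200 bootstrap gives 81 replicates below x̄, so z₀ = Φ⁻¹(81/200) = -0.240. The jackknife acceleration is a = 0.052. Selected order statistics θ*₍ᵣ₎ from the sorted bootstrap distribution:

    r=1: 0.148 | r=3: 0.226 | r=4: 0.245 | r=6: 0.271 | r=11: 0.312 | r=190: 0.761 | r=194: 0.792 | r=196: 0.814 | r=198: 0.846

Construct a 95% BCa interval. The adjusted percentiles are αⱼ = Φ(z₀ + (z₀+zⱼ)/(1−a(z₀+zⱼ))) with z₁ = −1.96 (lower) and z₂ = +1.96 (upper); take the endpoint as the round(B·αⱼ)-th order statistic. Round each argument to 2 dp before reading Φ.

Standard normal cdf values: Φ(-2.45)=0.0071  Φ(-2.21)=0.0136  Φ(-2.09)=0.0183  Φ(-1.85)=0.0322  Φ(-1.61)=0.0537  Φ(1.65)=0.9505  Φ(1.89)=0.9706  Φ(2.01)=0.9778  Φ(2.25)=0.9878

Lower: z₀ + z₁ = -0.240 + (-1.960) = -2.200; 1 − a(z₀+z₁) = 1 − (0.052)(-2.200) = 1.1144; argument = -0.240 + (-2.200)/1.1144 = -2.2142 → -2.21.
α₁ = Φ(-2.21) = 0.0136; rank = round(200 × 0.0136) = 3; θ*₍3₎ = 0.226.
Upper: z₀ + z₂ = 1.720; 1 − a(z₀+z₂) = 0.9106; argument = 1.6489 → 1.65; α₂ = 0.9505; rank = 190; θ*₍190₎ = 0.761.

(0.226, 0.761)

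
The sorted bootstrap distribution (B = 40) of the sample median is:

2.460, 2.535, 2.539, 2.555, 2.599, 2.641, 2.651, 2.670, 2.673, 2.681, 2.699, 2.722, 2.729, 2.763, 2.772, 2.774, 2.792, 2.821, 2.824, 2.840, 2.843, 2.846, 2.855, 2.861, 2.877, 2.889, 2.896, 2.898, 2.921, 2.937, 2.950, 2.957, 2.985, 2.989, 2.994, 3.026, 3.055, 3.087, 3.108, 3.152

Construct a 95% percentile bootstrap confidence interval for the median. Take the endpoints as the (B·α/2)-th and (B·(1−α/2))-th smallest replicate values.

α = 0.05; lower rank = 40 × 0.025 = 1; upper rank = 40 × 0.975 = 39.
The 1st smallest replicate is 2.460; the 39th is 3.108.

(2.460, 3.108)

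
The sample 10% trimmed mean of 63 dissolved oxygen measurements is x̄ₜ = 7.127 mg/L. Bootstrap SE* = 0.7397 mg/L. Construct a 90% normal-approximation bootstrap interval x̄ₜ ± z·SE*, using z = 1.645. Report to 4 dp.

Margin = 1.645 × 0.7397 = 1.21681
Interval: 7.127 ± 1.21681

(5.9102, 8.3438)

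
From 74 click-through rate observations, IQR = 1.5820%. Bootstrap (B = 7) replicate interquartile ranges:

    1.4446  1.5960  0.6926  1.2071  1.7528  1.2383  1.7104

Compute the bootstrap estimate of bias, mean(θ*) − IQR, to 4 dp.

bias = −0.2046

mean(θ*) = (1.4446 + 1.5960 + 0.6926 + 1.2071 + 1.7528 + 1.2383 + 1.7104) / 7 = 1.37740
bias = 1.37740 − 1.5820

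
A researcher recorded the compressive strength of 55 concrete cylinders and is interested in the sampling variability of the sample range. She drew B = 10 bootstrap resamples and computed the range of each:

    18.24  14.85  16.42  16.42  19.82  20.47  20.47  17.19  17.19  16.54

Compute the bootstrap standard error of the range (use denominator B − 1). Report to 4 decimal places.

SE* = 1.9253

Bootstrap SE is the standard deviation of the 10 replicate ranges.
Mean of replicates: (18.24 + 14.85 + 16.42 + 16.42 + 19.82 + 20.47 + 20.47 + 17.19 + 17.19 + 16.54) / 10 = 177.61000 / 10 = 17.76100
Sum of squared deviations: (+0.47900)² + (−2.91100)² + (−1.34100)² + (−1.34100)² + (+2.05900)² + (+2.70900)² + (+2.70900)² + (−0.57100)² + (−0.57100)² + (−1.22100)² = 33.35969
Variance = 33.35969 / 9 = 3.70663
SE* = √3.70663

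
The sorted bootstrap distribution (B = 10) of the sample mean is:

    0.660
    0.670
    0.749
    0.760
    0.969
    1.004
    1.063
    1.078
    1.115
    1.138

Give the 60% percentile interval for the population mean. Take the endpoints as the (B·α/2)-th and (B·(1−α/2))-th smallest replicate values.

α = 0.40; lower rank = 10 × 0.200 = 2; upper rank = 10 × 0.800 = 8.
The 2nd smallest replicate is 0.670; the 8th is 1.078.

(0.670, 1.078)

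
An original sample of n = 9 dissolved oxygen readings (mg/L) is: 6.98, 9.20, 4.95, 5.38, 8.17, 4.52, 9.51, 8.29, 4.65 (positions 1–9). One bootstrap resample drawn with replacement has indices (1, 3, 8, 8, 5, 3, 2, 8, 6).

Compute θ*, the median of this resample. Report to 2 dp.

θ* = 8.17

Resample values: 6.98, 4.95, 8.29, 8.29, 8.17, 4.95, 9.20, 8.29, 4.52.
Sorted: 4.52, 4.95, 4.95, 6.98, 8.17, 8.29, 8.29, 8.29, 9.20
Median = middle value = 8.17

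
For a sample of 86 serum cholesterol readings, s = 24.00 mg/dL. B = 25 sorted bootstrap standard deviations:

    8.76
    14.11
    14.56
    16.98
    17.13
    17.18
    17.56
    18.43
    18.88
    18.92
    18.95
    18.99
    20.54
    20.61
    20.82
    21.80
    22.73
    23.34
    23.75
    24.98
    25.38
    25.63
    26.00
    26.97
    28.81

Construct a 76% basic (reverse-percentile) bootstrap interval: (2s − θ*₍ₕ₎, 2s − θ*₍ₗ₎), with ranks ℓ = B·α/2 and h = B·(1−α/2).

Percentile endpoints at ranks 3 and 22: θ*₍3₎ = 14.56, θ*₍22₎ = 25.63.
Basic interval reflects these around s:
  lower = 2 × 24.00 − 25.63 = 22.37
  upper = 2 × 24.00 − 14.56 = 33.44

(22.37, 33.44)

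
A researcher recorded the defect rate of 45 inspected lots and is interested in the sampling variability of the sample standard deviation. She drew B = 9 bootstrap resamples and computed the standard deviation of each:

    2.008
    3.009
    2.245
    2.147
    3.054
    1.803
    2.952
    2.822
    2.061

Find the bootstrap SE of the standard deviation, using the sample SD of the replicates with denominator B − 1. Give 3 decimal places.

Bootstrap SE is the standard deviation of the 9 replicate standard deviations.
Mean of replicates: (2.008 + 3.009 + 2.245 + 2.147 + 3.054 + 1.803 + 2.952 + 2.822 + 2.061) / 9 = 22.1010 / 9 = 2.4557
Sum of squared deviations: (−0.4477)² + (+0.5533)² + (−0.2107)² + (−0.3087)² + (+0.5983)² + (−0.6527)² + (+0.4963)² + (+0.3663)² + (−0.3947)² = 1.9665
Variance = 1.9665 / 8 = 0.2458
SE* = √0.2458

SE* = 0.496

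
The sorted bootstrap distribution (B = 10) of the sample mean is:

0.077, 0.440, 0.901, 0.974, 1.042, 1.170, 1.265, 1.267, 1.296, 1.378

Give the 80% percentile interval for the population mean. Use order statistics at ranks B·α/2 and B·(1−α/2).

α = 0.20; lower rank = 10 × 0.100 = 1; upper rank = 10 × 0.900 = 9.
The 1st smallest replicate is 0.077; the 9th is 1.296.

(0.077, 1.296)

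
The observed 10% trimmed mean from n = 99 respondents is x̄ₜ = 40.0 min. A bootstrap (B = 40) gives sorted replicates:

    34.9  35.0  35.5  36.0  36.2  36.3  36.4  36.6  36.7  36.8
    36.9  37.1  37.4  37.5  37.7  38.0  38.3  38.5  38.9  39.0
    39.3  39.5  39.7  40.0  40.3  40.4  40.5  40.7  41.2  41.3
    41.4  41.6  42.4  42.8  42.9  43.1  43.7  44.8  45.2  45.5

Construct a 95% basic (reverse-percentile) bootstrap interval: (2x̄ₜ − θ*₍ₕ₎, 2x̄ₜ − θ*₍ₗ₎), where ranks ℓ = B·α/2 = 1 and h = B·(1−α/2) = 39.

Percentile endpoints at ranks 1 and 39: θ*₍1₎ = 34.9, θ*₍39₎ = 45.2.
Basic interval reflects these around x̄ₜ:
  lower = 2 × 40.0 − 45.2 = 34.8
  upper = 2 × 40.0 − 34.9 = 45.1

(34.8, 45.1)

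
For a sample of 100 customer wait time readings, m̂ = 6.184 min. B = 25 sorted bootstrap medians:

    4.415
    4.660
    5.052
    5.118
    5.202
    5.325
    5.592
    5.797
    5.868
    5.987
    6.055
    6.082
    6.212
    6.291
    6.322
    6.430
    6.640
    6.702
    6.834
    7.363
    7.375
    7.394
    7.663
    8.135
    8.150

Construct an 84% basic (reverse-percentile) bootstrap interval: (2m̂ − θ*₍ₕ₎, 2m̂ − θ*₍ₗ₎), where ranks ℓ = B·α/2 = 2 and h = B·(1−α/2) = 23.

(4.705, 7.708)

Percentile endpoints at ranks 2 and 23: θ*₍2₎ = 4.660, θ*₍23₎ = 7.663.
Basic interval reflects these around m̂:
  lower = 2 × 6.184 − 7.663 = 4.705
  upper = 2 × 6.184 − 4.660 = 7.708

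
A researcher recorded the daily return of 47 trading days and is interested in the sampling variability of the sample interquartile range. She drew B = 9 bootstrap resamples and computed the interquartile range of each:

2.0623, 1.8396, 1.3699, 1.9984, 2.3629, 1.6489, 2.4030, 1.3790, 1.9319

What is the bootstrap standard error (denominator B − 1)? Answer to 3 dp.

SE* = 0.375

Bootstrap SE is the standard deviation of the 9 replicate interquartile ranges.
Mean of replicates: (2.0623 + 1.8396 + 1.3699 + 1.9984 + 2.3629 + 1.6489 + 2.4030 + 1.3790 + 1.9319) / 9 = 16.99590 / 9 = 1.88843
Sum of squared deviations: (+0.17387)² + (−0.04883)² + (−0.51853)² + (+0.10997)² + (+0.47447)² + (−0.23953)² + (+0.51457)² + (−0.50943)² + (+0.04347)² = 1.12227
Variance = 1.12227 / 8 = 0.14028
SE* = √0.14028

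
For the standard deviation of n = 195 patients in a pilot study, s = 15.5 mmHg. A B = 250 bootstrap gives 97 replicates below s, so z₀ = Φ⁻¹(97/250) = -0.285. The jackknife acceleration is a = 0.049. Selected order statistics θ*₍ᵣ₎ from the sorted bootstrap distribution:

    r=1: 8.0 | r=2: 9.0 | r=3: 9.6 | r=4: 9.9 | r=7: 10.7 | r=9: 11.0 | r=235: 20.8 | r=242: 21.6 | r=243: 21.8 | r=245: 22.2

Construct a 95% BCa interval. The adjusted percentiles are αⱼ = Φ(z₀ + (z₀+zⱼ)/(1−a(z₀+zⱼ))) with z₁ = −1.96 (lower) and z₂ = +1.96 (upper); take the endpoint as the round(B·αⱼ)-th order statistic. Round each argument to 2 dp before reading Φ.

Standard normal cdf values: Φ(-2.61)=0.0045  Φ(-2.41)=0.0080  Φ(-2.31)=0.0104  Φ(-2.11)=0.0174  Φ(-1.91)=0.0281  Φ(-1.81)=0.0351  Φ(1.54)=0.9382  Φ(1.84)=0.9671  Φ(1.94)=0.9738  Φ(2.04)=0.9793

Lower: z₀ + z₁ = -0.285 + (-1.960) = -2.245; 1 − a(z₀+z₁) = 1 − (0.049)(-2.245) = 1.1100; argument = -0.285 + (-2.245)/1.1100 = -2.3075 → -2.31.
α₁ = Φ(-2.31) = 0.0104; rank = round(250 × 0.0104) = 3; θ*₍3₎ = 9.6.
Upper: z₀ + z₂ = 1.675; 1 − a(z₀+z₂) = 0.9179; argument = 1.5398 → 1.54; α₂ = 0.9382; rank = 235; θ*₍235₎ = 20.8.

(9.6, 20.8)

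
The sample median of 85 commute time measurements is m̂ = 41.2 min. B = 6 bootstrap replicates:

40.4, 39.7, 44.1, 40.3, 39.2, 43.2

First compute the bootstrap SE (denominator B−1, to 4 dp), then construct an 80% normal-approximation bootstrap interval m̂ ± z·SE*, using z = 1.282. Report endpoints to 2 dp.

Mean of replicates = 41.1500; sum of squared deviations = 20.0950; SE* = √(20.0950/5) = 2.0047
Margin = 1.282 × 2.0047 = 2.570
Interval: 41.2 ± 2.570

(38.63, 43.77)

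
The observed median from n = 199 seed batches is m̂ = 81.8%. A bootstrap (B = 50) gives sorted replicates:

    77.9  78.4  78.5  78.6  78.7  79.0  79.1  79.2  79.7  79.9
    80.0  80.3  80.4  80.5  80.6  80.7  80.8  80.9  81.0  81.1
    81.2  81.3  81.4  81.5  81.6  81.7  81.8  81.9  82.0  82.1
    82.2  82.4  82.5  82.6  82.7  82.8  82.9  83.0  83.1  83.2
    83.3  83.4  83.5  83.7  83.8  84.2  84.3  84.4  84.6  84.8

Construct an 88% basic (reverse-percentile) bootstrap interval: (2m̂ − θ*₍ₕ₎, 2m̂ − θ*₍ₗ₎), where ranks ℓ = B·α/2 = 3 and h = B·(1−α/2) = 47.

Percentile endpoints at ranks 3 and 47: θ*₍3₎ = 78.5, θ*₍47₎ = 84.3.
Basic interval reflects these around m̂:
  lower = 2 × 81.8 − 84.3 = 79.3
  upper = 2 × 81.8 − 78.5 = 85.1

(79.3, 85.1)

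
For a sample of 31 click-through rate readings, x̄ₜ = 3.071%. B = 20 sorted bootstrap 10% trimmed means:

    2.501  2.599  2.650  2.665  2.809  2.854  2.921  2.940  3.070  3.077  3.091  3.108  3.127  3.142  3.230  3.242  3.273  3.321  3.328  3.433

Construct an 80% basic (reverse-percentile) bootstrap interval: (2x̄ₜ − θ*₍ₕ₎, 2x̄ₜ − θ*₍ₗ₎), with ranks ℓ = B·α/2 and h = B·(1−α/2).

(2.821, 3.543)

Percentile endpoints at ranks 2 and 18: θ*₍2₎ = 2.599, θ*₍18₎ = 3.321.
Basic interval reflects these around x̄ₜ:
  lower = 2 × 3.071 − 3.321 = 2.821
  upper = 2 × 3.071 − 2.599 = 3.543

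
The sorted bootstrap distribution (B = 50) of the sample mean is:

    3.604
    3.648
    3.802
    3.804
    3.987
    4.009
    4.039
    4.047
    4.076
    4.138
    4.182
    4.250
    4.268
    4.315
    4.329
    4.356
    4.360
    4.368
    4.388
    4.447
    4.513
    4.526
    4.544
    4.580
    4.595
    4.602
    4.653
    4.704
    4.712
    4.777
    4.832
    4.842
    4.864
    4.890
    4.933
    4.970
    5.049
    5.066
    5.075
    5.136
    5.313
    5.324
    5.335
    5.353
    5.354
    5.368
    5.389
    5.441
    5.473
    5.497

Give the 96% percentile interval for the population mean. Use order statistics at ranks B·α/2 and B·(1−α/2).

(3.604, 5.473)

α = 0.04; lower rank = 50 × 0.020 = 1; upper rank = 50 × 0.980 = 49.
The 1st smallest replicate is 3.604; the 49th is 5.473.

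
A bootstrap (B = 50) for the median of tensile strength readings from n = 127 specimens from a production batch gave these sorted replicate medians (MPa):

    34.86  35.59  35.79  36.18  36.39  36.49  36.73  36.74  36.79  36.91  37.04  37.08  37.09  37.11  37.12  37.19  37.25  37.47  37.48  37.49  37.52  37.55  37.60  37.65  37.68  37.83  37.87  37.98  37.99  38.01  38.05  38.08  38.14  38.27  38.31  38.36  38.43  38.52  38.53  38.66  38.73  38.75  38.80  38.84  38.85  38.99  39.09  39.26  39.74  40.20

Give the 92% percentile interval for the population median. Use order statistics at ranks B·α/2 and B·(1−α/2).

(35.59, 39.26)

α = 0.08; lower rank = 50 × 0.040 = 2; upper rank = 50 × 0.960 = 48.
The 2nd smallest replicate is 35.59; the 48th is 39.26.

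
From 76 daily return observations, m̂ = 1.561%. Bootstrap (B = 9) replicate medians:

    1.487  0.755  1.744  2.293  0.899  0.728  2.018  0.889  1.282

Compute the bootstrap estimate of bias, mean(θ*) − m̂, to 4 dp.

mean(θ*) = (1.487 + 0.755 + 1.744 + 2.293 + 0.899 + 0.728 + 2.018 + 0.889 + 1.282) / 9 = 1.34389
bias = 1.34389 − 1.561

bias = −0.2171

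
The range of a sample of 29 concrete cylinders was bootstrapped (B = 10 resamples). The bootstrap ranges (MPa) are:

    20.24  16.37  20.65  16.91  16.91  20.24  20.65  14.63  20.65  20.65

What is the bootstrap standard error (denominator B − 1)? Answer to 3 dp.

SE* = 2.316

Bootstrap SE is the standard deviation of the 10 replicate ranges.
Mean of replicates: (20.24 + 16.37 + 20.65 + 16.91 + 16.91 + 20.24 + 20.65 + 14.63 + 20.65 + 20.65) / 10 = 187.9000 / 10 = 18.7900
Sum of squared deviations: (+1.4500)² + (−2.4200)² + (+1.8600)² + (−1.8800)² + (−1.8800)² + (+1.4500)² + (+1.8600)² + (−4.1600)² + (+1.8600)² + (+1.8600)² = 48.2742
Variance = 48.2742 / 9 = 5.3638
SE* = √5.3638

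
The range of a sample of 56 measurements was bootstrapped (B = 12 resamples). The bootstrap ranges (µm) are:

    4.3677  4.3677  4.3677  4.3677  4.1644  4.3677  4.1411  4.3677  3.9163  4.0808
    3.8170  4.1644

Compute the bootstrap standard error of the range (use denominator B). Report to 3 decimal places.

SE* = 0.186

Bootstrap SE is the standard deviation of the 12 replicate ranges.
Mean of replicates: (4.3677 + 4.3677 + 4.3677 + 4.3677 + 4.1644 + 4.3677 + 4.1411 + 4.3677 + 3.9163 + 4.0808 + 3.8170 + 4.1644) / 12 = 50.49020 / 12 = 4.20752
Sum of squared deviations: (+0.16018)² + (+0.16018)² + (+0.16018)² + (+0.16018)² + (−0.04312)² + (+0.16018)² + (−0.06642)² + (+0.16018)² + (−0.29122)² + (−0.12672)² + (−0.39052)² + (−0.04312)² = 0.41545
Variance = 0.41545 / 12 = 0.03462
SE* = √0.03462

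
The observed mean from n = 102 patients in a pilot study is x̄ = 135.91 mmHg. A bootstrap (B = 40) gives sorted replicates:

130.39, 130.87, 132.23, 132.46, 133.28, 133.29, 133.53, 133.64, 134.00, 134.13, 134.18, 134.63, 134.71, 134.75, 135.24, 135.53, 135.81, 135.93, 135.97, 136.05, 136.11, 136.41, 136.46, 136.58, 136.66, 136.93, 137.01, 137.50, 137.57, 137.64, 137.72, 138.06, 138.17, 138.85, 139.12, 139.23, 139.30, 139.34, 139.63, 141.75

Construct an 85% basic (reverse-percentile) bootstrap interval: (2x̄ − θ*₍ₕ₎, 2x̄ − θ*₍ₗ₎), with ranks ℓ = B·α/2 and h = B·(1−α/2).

(132.52, 139.59)

Percentile endpoints at ranks 3 and 37: θ*₍3₎ = 132.23, θ*₍37₎ = 139.30.
Basic interval reflects these around x̄:
  lower = 2 × 135.91 − 139.30 = 132.52
  upper = 2 × 135.91 − 132.23 = 139.59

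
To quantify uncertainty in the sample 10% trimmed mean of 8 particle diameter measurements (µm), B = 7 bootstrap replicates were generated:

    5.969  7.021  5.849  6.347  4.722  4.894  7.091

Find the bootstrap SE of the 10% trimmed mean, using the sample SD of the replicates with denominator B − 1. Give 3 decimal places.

Bootstrap SE is the standard deviation of the 7 replicate 10% trimmed means.
Mean of replicates: (5.969 + 7.021 + 5.849 + 6.347 + 4.722 + 4.894 + 7.091) / 7 = 41.8930 / 7 = 5.9847
Sum of squared deviations: (−0.0157)² + (+1.0363)² + (−0.1357)² + (+0.3623)² + (−1.2627)² + (−1.0907)² + (+1.1063)² = 5.2318
Variance = 5.2318 / 6 = 0.8720
SE* = √0.8720

SE* = 0.934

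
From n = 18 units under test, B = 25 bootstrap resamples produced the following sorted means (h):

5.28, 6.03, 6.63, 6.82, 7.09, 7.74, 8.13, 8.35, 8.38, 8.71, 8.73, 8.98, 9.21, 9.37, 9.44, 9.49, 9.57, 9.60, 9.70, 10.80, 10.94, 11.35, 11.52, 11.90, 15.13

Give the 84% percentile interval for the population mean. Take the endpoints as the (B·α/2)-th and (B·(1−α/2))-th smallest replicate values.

α = 0.16; lower rank = 25 × 0.080 = 2; upper rank = 25 × 0.920 = 23.
The 2nd smallest replicate is 6.03; the 23rd is 11.52.

(6.03, 11.52)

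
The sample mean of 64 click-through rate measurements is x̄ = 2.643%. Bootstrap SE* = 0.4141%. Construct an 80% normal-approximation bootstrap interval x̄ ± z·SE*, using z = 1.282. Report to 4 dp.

Margin = 1.282 × 0.4141 = 0.53088
Interval: 2.643 ± 0.53088

(2.1121, 3.1739)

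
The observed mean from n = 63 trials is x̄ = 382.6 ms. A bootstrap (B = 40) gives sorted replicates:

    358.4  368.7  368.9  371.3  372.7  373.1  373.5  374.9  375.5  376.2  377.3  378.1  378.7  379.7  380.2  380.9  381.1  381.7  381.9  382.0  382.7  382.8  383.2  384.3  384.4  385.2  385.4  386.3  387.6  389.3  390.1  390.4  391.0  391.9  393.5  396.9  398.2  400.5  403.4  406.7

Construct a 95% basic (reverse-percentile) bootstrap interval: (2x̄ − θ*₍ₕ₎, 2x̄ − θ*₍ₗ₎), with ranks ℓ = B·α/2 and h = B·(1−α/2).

(361.8, 406.8)

Percentile endpoints at ranks 1 and 39: θ*₍1₎ = 358.4, θ*₍39₎ = 403.4.
Basic interval reflects these around x̄:
  lower = 2 × 382.6 − 403.4 = 361.8
  upper = 2 × 382.6 − 358.4 = 406.8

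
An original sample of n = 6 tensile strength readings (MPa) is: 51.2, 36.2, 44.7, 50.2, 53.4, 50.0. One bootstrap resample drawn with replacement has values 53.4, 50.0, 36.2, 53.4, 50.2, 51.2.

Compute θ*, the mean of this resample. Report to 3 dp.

θ* = 49.067

Mean = (53.4 + 50.0 + 36.2 + 53.4 + 50.2 + 51.2) / 6 = 294.40 / 6 = 49.067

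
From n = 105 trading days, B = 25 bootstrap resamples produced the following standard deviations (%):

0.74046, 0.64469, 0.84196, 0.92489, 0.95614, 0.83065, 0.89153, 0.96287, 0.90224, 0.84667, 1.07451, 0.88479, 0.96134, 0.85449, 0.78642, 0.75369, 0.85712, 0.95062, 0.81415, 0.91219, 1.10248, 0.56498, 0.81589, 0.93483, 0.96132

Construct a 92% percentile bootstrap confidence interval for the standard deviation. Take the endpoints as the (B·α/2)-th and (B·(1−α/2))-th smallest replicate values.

(0.56498, 1.07451)

Sorted replicates: 0.56498, 0.64469, 0.74046, 0.75369, 0.78642, 0.81415, 0.81589, 0.83065, 0.84196, 0.84667, 0.85449, 0.85712, 0.88479, 0.89153, 0.90224, 0.91219, 0.92489, 0.93483, 0.95062, 0.95614, 0.96132, 0.96134, 0.96287, 1.07451, 1.10248
α = 0.08; lower rank = 25 × 0.040 = 1; upper rank = 25 × 0.960 = 24.
The 1st smallest replicate is 0.56498; the 24th is 1.07451.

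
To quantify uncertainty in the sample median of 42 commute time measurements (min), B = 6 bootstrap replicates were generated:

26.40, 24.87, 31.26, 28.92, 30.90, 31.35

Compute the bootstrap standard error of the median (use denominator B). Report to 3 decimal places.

Bootstrap SE is the standard deviation of the 6 replicate medians.
Mean of replicates: (26.40 + 24.87 + 31.26 + 28.92 + 30.90 + 31.35) / 6 = 173.7000 / 6 = 28.9500
Sum of squared deviations: (−2.5500)² + (−4.0800)² + (+2.3100)² + (−0.0300)² + (+1.9500)² + (+2.4000)² = 38.0484
Variance = 38.0484 / 6 = 6.3414
SE* = √6.3414

SE* = 2.518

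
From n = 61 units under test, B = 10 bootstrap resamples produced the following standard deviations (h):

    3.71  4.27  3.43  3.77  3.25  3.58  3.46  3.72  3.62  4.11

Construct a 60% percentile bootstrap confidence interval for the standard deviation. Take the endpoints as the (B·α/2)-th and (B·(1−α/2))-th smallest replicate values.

(3.43, 3.77)

Sorted replicates: 3.25, 3.43, 3.46, 3.58, 3.62, 3.71, 3.72, 3.77, 4.11, 4.27
α = 0.40; lower rank = 10 × 0.200 = 2; upper rank = 10 × 0.800 = 8.
The 2nd smallest replicate is 3.43; the 8th is 3.77.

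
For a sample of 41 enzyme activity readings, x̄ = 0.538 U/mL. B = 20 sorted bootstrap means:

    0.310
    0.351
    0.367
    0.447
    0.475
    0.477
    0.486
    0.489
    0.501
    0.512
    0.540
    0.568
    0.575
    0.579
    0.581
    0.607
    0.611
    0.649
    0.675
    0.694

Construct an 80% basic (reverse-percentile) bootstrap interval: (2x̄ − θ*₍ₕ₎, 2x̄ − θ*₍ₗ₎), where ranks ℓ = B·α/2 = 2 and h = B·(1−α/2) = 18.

Percentile endpoints at ranks 2 and 18: θ*₍2₎ = 0.351, θ*₍18₎ = 0.649.
Basic interval reflects these around x̄:
  lower = 2 × 0.538 − 0.649 = 0.427
  upper = 2 × 0.538 − 0.351 = 0.725

(0.427, 0.725)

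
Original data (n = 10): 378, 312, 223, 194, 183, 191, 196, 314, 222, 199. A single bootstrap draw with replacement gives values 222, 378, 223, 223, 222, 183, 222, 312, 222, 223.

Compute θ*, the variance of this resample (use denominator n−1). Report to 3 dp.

θ* = 3283.333

Mean = 243.0000; sum of squared deviations = 29550.0000
s² = 29550.0000 / 9 = 3283.3333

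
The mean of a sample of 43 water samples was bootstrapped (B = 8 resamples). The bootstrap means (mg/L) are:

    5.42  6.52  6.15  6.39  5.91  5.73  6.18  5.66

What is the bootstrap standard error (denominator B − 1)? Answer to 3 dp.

Bootstrap SE is the standard deviation of the 8 replicate means.
Mean of replicates: (5.42 + 6.52 + 6.15 + 6.39 + 5.91 + 5.73 + 6.18 + 5.66) / 8 = 47.9600 / 8 = 5.9950
Sum of squared deviations: (−0.5750)² + (+0.5250)² + (+0.1550)² + (+0.3950)² + (−0.0850)² + (−0.2650)² + (+0.1850)² + (−0.3350)² = 1.0102
Variance = 1.0102 / 7 = 0.1443
SE* = √0.1443

SE* = 0.380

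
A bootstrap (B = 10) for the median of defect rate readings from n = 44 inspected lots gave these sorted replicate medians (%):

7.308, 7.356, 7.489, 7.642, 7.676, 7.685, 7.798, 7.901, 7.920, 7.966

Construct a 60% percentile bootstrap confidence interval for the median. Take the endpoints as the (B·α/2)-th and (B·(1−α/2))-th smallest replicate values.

α = 0.40; lower rank = 10 × 0.200 = 2; upper rank = 10 × 0.800 = 8.
The 2nd smallest replicate is 7.356; the 8th is 7.901.

(7.356, 7.901)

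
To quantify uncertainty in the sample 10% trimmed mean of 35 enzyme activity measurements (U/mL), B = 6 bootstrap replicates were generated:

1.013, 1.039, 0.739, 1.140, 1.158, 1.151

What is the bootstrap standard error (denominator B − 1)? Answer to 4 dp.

Bootstrap SE is the standard deviation of the 6 replicate 10% trimmed means.
Mean of replicates: (1.013 + 1.039 + 0.739 + 1.140 + 1.158 + 1.151) / 6 = 6.24000 / 6 = 1.04000
Sum of squared deviations: (−0.02700)² + (−0.00100)² + (−0.30100)² + (+0.10000)² + (+0.11800)² + (+0.11100)² = 0.12758
Variance = 0.12758 / 5 = 0.02552
SE* = √0.02552

SE* = 0.1597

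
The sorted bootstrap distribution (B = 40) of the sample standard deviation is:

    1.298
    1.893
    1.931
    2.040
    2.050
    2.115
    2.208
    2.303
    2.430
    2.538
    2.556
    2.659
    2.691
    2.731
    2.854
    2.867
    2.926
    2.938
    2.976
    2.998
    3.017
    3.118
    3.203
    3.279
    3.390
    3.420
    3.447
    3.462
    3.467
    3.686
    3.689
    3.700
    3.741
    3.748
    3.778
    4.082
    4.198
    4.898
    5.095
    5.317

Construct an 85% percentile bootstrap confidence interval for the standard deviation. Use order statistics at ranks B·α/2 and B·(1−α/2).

(1.931, 4.198)

α = 0.15; lower rank = 40 × 0.075 = 3; upper rank = 40 × 0.925 = 37.
The 3rd smallest replicate is 1.931; the 37th is 4.198.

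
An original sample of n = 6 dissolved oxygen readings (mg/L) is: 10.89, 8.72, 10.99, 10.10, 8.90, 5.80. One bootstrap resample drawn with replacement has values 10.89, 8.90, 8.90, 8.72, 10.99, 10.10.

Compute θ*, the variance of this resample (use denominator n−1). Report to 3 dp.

θ* = 1.093

Mean = 9.7500; sum of squared deviations = 5.4656
s² = 5.4656 / 5 = 1.0931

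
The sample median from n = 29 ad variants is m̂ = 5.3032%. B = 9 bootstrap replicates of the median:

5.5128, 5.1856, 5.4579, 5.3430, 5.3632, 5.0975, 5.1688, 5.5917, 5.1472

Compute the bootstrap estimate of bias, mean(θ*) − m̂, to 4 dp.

bias = +0.0154

mean(θ*) = (5.5128 + 5.1856 + 5.4579 + 5.3430 + 5.3632 + 5.0975 + 5.1688 + 5.5917 + 5.1472) / 9 = 5.31863
bias = 5.31863 − 5.3032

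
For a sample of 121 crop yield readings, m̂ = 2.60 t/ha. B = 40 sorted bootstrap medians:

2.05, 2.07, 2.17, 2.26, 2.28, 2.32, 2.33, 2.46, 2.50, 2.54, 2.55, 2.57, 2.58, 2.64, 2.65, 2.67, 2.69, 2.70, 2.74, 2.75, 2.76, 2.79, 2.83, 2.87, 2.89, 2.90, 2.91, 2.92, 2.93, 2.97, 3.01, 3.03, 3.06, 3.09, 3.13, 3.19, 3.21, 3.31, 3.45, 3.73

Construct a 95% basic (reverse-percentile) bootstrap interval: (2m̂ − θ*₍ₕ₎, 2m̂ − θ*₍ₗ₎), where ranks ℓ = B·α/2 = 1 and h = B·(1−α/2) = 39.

Percentile endpoints at ranks 1 and 39: θ*₍1₎ = 2.05, θ*₍39₎ = 3.45.
Basic interval reflects these around m̂:
  lower = 2 × 2.60 − 3.45 = 1.75
  upper = 2 × 2.60 − 2.05 = 3.15

(1.75, 3.15)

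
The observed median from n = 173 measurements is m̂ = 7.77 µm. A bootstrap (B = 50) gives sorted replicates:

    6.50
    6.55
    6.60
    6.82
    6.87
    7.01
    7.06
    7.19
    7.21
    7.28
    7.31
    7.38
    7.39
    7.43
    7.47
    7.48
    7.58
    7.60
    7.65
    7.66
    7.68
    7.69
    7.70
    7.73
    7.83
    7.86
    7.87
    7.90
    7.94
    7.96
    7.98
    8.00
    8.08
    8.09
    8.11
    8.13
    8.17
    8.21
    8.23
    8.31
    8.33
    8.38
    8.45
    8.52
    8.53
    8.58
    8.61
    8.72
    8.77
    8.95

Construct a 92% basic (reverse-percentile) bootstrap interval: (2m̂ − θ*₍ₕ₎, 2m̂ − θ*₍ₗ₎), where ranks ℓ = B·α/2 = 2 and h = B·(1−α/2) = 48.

(6.82, 8.99)

Percentile endpoints at ranks 2 and 48: θ*₍2₎ = 6.55, θ*₍48₎ = 8.72.
Basic interval reflects these around m̂:
  lower = 2 × 7.77 − 8.72 = 6.82
  upper = 2 × 7.77 − 6.55 = 8.99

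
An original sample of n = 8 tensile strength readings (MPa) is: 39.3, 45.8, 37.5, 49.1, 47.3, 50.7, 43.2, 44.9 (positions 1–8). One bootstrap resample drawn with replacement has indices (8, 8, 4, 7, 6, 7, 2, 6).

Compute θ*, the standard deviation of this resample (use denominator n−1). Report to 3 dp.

θ* = 3.149

Resample values: 44.9, 44.9, 49.1, 43.2, 50.7, 43.2, 45.8, 50.7.
Mean = 46.5625; sum of squared deviations = 69.3988
s² = 69.3988 / 7 = 9.9141
s = √9.9141 = 3.149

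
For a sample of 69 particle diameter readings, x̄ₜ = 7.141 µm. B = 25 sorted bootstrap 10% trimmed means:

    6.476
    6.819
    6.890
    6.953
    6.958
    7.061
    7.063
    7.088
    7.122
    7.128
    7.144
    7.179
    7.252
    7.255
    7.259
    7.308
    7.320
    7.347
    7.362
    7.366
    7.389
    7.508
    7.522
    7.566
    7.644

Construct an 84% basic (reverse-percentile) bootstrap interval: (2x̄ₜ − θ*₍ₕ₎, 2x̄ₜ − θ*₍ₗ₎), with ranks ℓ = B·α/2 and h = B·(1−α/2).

Percentile endpoints at ranks 2 and 23: θ*₍2₎ = 6.819, θ*₍23₎ = 7.522.
Basic interval reflects these around x̄ₜ:
  lower = 2 × 7.141 − 7.522 = 6.760
  upper = 2 × 7.141 − 6.819 = 7.463

(6.760, 7.463)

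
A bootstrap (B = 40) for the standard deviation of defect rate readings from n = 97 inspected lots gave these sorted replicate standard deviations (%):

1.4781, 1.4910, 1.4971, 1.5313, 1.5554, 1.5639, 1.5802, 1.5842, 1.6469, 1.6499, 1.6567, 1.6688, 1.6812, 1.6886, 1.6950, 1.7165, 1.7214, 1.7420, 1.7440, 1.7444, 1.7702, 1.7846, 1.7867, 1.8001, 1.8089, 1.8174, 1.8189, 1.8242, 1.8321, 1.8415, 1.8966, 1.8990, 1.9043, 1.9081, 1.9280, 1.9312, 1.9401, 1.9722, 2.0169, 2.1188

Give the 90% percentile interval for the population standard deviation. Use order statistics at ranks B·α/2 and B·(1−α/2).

α = 0.10; lower rank = 40 × 0.050 = 2; upper rank = 40 × 0.950 = 38.
The 2nd smallest replicate is 1.4910; the 38th is 1.9722.

(1.4910, 1.9722)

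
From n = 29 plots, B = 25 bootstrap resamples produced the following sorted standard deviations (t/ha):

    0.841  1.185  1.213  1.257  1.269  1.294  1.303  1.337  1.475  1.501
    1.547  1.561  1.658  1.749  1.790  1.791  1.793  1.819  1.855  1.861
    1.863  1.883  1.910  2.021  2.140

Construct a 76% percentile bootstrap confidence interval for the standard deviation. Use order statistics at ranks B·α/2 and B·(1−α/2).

α = 0.24; lower rank = 25 × 0.120 = 3; upper rank = 25 × 0.880 = 22.
The 3rd smallest replicate is 1.213; the 22nd is 1.883.

(1.213, 1.883)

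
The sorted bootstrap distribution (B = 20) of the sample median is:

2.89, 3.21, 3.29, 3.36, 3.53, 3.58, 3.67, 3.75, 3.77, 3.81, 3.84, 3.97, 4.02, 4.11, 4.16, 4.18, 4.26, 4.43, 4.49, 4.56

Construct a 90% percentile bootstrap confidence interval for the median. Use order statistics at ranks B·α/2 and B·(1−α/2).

(2.89, 4.49)

α = 0.10; lower rank = 20 × 0.050 = 1; upper rank = 20 × 0.950 = 19.
The 1st smallest replicate is 2.89; the 19th is 4.49.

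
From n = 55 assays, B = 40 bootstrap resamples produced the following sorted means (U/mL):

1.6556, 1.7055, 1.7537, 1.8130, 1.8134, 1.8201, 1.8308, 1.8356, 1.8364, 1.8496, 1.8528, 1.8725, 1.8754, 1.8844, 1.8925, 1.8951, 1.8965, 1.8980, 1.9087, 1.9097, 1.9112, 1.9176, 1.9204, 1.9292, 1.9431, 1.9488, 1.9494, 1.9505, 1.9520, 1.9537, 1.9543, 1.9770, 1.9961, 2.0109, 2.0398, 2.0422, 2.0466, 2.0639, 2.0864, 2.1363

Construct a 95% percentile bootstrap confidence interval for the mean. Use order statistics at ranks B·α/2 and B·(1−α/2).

(1.6556, 2.0864)

α = 0.05; lower rank = 40 × 0.025 = 1; upper rank = 40 × 0.975 = 39.
The 1st smallest replicate is 1.6556; the 39th is 2.0864.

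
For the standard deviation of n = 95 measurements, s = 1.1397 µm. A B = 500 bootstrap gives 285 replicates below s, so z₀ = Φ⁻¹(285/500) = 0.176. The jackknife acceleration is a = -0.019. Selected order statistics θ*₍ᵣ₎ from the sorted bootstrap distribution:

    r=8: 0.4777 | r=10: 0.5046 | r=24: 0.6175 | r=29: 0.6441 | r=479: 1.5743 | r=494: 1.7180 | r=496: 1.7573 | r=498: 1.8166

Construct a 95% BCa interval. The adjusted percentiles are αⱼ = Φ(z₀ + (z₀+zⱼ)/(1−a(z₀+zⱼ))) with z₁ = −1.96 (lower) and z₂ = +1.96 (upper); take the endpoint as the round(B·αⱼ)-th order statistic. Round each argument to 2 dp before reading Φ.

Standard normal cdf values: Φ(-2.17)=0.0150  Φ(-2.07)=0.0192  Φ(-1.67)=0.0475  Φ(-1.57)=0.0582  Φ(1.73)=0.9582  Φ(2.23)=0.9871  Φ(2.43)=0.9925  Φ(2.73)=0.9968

Lower: z₀ + z₁ = 0.176 + (-1.960) = -1.784; 1 − a(z₀+z₁) = 1 − (-0.019)(-1.784) = 0.9661; argument = 0.176 + (-1.784)/0.9661 = -1.6706 → -1.67.
α₁ = Φ(-1.67) = 0.0475; rank = round(500 × 0.0475) = 24; θ*₍24₎ = 0.6175.
Upper: z₀ + z₂ = 2.136; 1 − a(z₀+z₂) = 1.0406; argument = 2.2287 → 2.23; α₂ = 0.9871; rank = 494; θ*₍494₎ = 1.7180.

(0.6175, 1.7180)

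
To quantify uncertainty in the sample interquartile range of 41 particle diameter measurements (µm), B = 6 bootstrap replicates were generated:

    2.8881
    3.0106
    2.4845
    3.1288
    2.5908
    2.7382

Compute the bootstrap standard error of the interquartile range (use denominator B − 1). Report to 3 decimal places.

Bootstrap SE is the standard deviation of the 6 replicate interquartile ranges.
Mean of replicates: (2.8881 + 3.0106 + 2.4845 + 3.1288 + 2.5908 + 2.7382) / 6 = 16.84100 / 6 = 2.80683
Sum of squared deviations: (+0.08127)² + (+0.20377)² + (−0.32233)² + (+0.32197)² + (−0.21603)² + (−0.06863)² = 0.30707
Variance = 0.30707 / 5 = 0.06141
SE* = √0.06141

SE* = 0.248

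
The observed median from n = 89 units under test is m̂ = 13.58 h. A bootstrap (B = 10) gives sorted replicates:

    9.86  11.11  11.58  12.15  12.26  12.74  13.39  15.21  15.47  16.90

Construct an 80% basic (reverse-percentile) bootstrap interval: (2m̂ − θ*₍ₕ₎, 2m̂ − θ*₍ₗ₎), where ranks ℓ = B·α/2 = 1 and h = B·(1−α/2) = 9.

(11.69, 17.30)

Percentile endpoints at ranks 1 and 9: θ*₍1₎ = 9.86, θ*₍9₎ = 15.47.
Basic interval reflects these around m̂:
  lower = 2 × 13.58 − 15.47 = 11.69
  upper = 2 × 13.58 − 9.86 = 17.30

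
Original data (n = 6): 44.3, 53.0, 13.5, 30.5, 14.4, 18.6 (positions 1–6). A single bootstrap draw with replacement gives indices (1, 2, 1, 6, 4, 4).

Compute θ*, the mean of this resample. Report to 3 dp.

Resample values: 44.3, 53.0, 44.3, 18.6, 30.5, 30.5.
Mean = (44.3 + 53.0 + 44.3 + 18.6 + 30.5 + 30.5) / 6 = 221.20 / 6 = 36.867

θ* = 36.867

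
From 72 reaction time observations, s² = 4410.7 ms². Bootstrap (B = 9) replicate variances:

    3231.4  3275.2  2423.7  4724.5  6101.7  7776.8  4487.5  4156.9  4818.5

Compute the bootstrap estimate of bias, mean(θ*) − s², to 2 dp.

mean(θ*) = (3231.4 + 3275.2 + 2423.7 + 4724.5 + 6101.7 + 7776.8 + 4487.5 + 4156.9 + 4818.5) / 9 = 4555.133
bias = 4555.133 − 4410.7

bias = +144.43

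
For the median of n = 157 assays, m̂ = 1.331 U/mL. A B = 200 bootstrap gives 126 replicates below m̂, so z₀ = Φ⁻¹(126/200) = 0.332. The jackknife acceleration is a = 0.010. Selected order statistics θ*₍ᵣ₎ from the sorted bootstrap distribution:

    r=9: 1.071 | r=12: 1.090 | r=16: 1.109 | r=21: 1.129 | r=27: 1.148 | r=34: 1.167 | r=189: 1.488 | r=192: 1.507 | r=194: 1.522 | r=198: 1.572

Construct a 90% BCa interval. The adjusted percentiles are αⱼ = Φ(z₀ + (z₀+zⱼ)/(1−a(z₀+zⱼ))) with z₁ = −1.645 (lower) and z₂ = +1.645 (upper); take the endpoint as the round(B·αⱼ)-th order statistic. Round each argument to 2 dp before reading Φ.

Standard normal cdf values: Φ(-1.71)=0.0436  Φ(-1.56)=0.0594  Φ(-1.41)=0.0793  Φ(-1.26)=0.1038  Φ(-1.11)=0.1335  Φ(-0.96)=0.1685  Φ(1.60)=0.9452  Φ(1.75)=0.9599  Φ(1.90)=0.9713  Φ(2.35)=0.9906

(1.167, 1.572)

Lower: z₀ + z₁ = 0.332 + (-1.645) = -1.313; 1 − a(z₀+z₁) = 1 − (0.010)(-1.313) = 1.0131; argument = 0.332 + (-1.313)/1.0131 = -0.9640 → -0.96.
α₁ = Φ(-0.96) = 0.1685; rank = round(200 × 0.1685) = 34; θ*₍34₎ = 1.167.
Upper: z₀ + z₂ = 1.977; 1 − a(z₀+z₂) = 0.9802; argument = 2.3489 → 2.35; α₂ = 0.9906; rank = 198; θ*₍198₎ = 1.572.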